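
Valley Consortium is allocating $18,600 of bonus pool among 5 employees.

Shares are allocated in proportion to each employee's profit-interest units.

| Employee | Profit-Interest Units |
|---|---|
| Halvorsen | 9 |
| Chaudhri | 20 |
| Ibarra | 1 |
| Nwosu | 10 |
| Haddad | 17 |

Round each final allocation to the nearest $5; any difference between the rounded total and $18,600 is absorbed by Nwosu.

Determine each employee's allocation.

Total profit-interest units = 57.
Unrounded shares: Halvorsen 9/57 × $18,600 = 2,936.84; Chaudhri 20/57 × $18,600 = 6,526.32; Ibarra 1/57 × $18,600 = 326.32; Nwosu 10/57 × $18,600 = 3,263.16; Haddad 17/57 × $18,600 = 5,547.37.
At nearest $5: Halvorsen $2,935; Chaudhri $6,525; Ibarra $325; Nwosu $3,265; Haddad $5,545. Sum = $18,595.
Difference $18,600 − $18,595 = +$5 applied to Nwosu: Nwosu becomes $3,270.

Halvorsen: $2,935 · Chaudhri: $6,525 · Ibarra: $325 · Nwosu: $3,270 · Haddad: $5,545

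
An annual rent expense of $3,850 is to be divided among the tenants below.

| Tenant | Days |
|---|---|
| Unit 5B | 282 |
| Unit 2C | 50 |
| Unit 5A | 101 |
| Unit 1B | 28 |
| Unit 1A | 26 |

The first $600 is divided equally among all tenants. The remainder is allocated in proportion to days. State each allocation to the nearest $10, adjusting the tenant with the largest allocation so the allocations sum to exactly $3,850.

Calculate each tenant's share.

Unit 5B: $2,010; Unit 2C: $450; Unit 5A: $790; Unit 1B: $310; Unit 1A: $290

First tranche $600 split equally: $120 each.
Remainder $3,250 by days (total 487): Unit 5B 1,881.93 → $1,880; Unit 2C 333.68 → $330; Unit 5A 674.02 → $670; Unit 1B 186.86 → $190; Unit 1A 173.51 → $170.
Rounding difference +$10 on remainder applied to Unit 5B.
Totals: Unit 5B $120 + $1,890 = $2,010; Unit 2C $120 + $330 = $450; Unit 5A $120 + $670 = $790; Unit 1B $120 + $190 = $310; Unit 1A $120 + $170 = $290.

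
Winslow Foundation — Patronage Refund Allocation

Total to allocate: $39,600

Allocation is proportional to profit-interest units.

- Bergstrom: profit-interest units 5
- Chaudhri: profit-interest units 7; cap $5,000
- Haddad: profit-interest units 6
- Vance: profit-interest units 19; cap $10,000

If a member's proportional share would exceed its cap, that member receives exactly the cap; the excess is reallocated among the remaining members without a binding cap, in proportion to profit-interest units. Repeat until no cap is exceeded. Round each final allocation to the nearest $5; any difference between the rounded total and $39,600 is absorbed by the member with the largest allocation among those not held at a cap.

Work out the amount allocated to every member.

Bergstrom: $11,180 | Chaudhri: $5,000 | Haddad: $13,420 | Vance: $10,000

Sum of profit-interest units: 37.
Unconstrained shares: Bergstrom 5,351.35; Chaudhri 7,491.89; Haddad 6,421.62; Vance 20,335.14.
Capped: Chaudhri ($5,000), Vance ($10,000); remaining pool $24,600 reallocated over remaining profit-interest units 11.
Shares after redistribution: Bergstrom 11,181.82 → $11,180; Haddad 13,418.18 → $13,420.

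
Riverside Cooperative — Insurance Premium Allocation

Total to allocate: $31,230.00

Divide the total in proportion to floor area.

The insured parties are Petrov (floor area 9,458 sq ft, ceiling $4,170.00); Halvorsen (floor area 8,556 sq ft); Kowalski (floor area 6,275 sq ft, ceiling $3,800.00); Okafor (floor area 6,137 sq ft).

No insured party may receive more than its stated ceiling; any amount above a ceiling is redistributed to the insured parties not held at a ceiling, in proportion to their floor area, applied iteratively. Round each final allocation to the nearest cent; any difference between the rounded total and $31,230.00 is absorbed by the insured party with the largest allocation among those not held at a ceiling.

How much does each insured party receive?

Sum of floor area: 30,426.
Pro-rata shares before constraints: Petrov 9,707.9255; Halvorsen 8,782.0903; Kowalski 6,440.8154; Okafor 6,299.1688.
Held at cap: Petrov ($4,170.00), Kowalski ($3,800.00); residual $23,260.00 reallocated over remaining floor area 14,693.
Remaining shares: Halvorsen 13,544.7193 → $13,544.72; Okafor 9,715.2807 → $9,715.28.

Petrov: $4,170.00 | Halvorsen: $13,544.72 | Kowalski: $3,800.00 | Okafor: $9,715.28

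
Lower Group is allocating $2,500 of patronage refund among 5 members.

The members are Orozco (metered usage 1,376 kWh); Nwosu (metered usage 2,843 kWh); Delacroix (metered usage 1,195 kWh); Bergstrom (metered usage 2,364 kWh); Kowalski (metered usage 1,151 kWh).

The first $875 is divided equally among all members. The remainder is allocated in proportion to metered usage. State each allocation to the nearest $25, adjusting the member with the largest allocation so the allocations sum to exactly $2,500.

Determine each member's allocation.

Orozco: $425; Nwosu: $700; Delacroix: $400; Bergstrom: $600; Kowalski: $375

First tranche $875 split equally: $175 each.
Remainder $1,625 by metered usage (total 8,929): Orozco 250.42 → $250; Nwosu 517.40 → $525; Delacroix 217.48 → $225; Bergstrom 430.23 → $425; Kowalski 209.47 → $200.
Totals: Orozco $175 + $250 = $425; Nwosu $175 + $525 = $700; Delacroix $175 + $225 = $400; Bergstrom $175 + $425 = $600; Kowalski $175 + $200 = $375.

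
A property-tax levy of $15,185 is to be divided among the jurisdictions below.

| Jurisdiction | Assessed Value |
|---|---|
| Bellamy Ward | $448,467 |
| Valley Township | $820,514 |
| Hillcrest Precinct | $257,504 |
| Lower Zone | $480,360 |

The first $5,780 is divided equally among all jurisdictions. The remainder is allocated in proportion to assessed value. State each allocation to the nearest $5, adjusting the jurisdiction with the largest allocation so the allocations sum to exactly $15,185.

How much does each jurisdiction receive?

First tranche $5,780 split equally: $1,445 each.
Remainder $9,405 by assessed value (total 2,006,845): Bellamy Ward 2,101.72 → $2,100; Valley Township 3,845.31 → $3,845; Hillcrest Precinct 1,206.78 → $1,205; Lower Zone 2,251.19 → $2,250.
Rounding difference +$5 on remainder applied to Valley Township.
Totals: Bellamy Ward $1,445 + $2,100 = $3,545; Valley Township $1,445 + $3,850 = $5,295; Hillcrest Precinct $1,445 + $1,205 = $2,650; Lower Zone $1,445 + $2,250 = $3,695.

Bellamy Ward: $3,545 | Valley Township: $5,295 | Hillcrest Precinct: $2,650 | Lower Zone: $3,695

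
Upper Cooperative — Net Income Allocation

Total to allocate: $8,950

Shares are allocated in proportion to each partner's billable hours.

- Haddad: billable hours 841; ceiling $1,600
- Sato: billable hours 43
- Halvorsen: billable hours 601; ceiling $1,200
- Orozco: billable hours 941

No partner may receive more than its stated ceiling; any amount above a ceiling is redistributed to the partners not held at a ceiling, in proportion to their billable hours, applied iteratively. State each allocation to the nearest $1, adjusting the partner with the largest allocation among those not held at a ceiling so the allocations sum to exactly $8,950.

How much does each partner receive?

Haddad: $1,600; Sato: $269; Halvorsen: $1,200; Orozco: $5,881

Total billable hours = 2,426.
Pro-rata shares before constraints: Haddad 3,102.62; Sato 158.64; Halvorsen 2,217.21; Orozco 3,471.54.
Capped: Haddad ($1,600), Halvorsen ($1,200); remaining pool $6,150 reallocated over remaining billable hours 984.
Redistributed shares: Sato 268.75 → $269; Orozco 5,881.25 → $5,881.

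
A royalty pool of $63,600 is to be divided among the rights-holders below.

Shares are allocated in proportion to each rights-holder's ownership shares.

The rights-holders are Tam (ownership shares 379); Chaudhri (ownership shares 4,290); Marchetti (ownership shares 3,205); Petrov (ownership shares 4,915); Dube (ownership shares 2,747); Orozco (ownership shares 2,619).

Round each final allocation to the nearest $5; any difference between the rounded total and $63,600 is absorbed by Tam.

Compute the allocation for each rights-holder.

Total ownership shares = 18,155.
Pro-rata amounts: Tam 379/18,155 × $63,600 = 1,327.70; Chaudhri 4,290/18,155 × $63,600 = 15,028.59; Marchetti 3,205/18,155 × $63,600 = 11,227.65; Petrov 4,915/18,155 × $63,600 = 17,218.07; Dube 2,747/18,155 × $63,600 = 9,623.20; Orozco 2,619/18,155 × $63,600 = 9,174.79.
After rounding ($5): Tam $1,330; Chaudhri $15,030; Marchetti $11,230; Petrov $17,220; Dube $9,625; Orozco $9,175. Sum = $63,610.
Difference $63,600 − $63,610 = −$10 applied to Tam: Tam becomes $1,320.

Tam: $1,320; Chaudhri: $15,030; Marchetti: $11,230; Petrov: $17,220; Dube: $9,625; Orozco: $9,175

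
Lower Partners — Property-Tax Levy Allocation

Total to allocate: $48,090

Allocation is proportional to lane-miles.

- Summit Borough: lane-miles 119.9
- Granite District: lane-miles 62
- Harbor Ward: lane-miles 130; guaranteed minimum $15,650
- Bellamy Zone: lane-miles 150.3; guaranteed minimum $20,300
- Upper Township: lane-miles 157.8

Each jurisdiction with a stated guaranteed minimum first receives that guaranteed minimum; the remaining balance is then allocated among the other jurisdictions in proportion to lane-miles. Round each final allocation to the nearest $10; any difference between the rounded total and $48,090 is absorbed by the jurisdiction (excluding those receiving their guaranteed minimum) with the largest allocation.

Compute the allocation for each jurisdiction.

Summit Borough: $4,280 · Granite District: $2,220 · Harbor Ward: $15,650 · Bellamy Zone: $20,300 · Upper Township: $5,640

Fund the minimums — Harbor Ward $15,650; Bellamy Zone $20,300. Remaining pool $12,140.
Remaining pool split over remaining lane-miles 339.7: Summit Borough 4,284.92 → $4,280; Granite District 2,215.72 → $2,220; Upper Township 5,639.36 → $5,640.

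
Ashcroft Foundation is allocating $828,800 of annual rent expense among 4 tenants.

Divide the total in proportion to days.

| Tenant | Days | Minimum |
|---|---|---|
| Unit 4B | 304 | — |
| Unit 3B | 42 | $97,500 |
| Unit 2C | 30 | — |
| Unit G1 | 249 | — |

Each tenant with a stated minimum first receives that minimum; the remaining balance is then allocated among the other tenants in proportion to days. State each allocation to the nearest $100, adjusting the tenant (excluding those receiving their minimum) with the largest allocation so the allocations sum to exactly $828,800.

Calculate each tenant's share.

Unit 4B: $381,400 | Unit 3B: $97,500 | Unit 2C: $37,600 | Unit G1: $312,300

Fund the minimums — Unit 3B $97,500. Residual $731,300.
Residual split over remaining days 583: Unit 4B 381,329.67 → $381,300; Unit 2C 37,631.22 → $37,600; Unit G1 312,339.11 → $312,300.
Rounding difference +$100 applied to Unit 4B → $381,400.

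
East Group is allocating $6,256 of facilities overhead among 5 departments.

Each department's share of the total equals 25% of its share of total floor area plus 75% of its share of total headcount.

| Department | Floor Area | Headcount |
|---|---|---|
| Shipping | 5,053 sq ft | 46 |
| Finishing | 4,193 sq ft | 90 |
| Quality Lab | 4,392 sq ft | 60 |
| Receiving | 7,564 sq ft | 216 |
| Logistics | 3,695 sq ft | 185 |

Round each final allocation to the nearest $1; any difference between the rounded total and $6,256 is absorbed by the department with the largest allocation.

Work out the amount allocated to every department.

Shipping: $679 · Finishing: $971 · Quality Lab: $747 · Receiving: $2,173 · Logistics: $1,686

Floor area total 24,897; headcount total 597.
Combined weights (25% floor area + 75% headcount): Shipping 0.1085; Finishing 0.1552; Quality Lab 0.1195; Receiving 0.3473; Logistics 0.2695.
Raw shares: Shipping 678.95; Finishing 970.74; Quality Lab 747.46; Receiving 2,172.77; Logistics 1,686.09.
After rounding ($1): Shipping $679; Finishing $971; Quality Lab $747; Receiving $2,173; Logistics $1,686. Sum = $6,256.
Rounded total matches; no reconciliation needed.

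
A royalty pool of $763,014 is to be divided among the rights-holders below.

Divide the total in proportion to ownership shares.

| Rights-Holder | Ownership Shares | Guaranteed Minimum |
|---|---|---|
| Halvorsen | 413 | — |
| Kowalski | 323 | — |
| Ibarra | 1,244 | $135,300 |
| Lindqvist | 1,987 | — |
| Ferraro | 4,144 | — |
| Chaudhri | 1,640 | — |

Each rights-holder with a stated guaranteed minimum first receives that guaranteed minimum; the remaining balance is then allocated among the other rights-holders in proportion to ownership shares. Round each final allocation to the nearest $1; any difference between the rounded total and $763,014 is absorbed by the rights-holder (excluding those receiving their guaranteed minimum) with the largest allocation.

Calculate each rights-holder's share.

Minimums first: Ibarra $135,300. Balance $627,714.
Balance split over remaining ownership shares 8,507: Halvorsen 30,474.42 → $30,474; Kowalski 23,833.504 → $23,834; Lindqvist 146,616.64 → $146,617; Ferraro 305,777.22 → $305,777; Chaudhri 121,012.22 → $121,012.

Halvorsen: $30,474; Kowalski: $23,834; Ibarra: $135,300; Lindqvist: $146,617; Ferraro: $305,777; Chaudhri: $121,012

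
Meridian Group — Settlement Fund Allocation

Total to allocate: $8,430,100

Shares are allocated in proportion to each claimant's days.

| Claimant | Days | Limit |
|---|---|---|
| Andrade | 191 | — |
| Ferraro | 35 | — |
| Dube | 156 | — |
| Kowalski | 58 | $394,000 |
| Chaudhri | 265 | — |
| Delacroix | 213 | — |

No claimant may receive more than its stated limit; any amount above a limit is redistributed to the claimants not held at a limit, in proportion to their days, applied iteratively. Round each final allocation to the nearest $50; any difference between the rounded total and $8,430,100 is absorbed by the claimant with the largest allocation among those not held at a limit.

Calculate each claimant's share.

Combined days = 918.
Pro-rata shares before constraints: Andrade 1,753,975.05; Ferraro 321,409.04; Dube 1,432,566.01; Kowalski 532,620.70; Chaudhri 2,433,525.60; Delacroix 1,956,003.59.
Held at cap: Kowalski ($394,000); residual $8,036,100 reallocated over remaining days 860.
Redistributed shares: Andrade 1,784,761.74 → $1,784,750; Ferraro 327,050.58 → $327,050; Dube 1,457,711.16 → $1,457,700; Chaudhri 2,476,240.12 → $2,476,250; Delacroix 1,990,336.40 → $1,990,350.

Andrade: $1,784,750 · Ferraro: $327,050 · Dube: $1,457,700 · Kowalski: $394,000 · Chaudhri: $2,476,250 · Delacroix: $1,990,350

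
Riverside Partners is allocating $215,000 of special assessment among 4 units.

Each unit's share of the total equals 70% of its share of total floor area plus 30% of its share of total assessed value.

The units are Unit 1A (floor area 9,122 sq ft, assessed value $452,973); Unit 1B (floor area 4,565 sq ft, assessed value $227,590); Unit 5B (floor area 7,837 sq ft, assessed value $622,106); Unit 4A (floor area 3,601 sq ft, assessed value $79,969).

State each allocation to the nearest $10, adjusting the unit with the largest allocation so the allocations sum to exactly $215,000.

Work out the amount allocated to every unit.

Unit 1A: $75,770; Unit 1B: $37,960; Unit 5B: $75,970; Unit 4A: $25,300

Floor area total 25,125; assessed value total 1,382,638.
Combined weights (70% floor area + 30% assessed value): Unit 1A 0.3524; Unit 1B 0.1766; Unit 5B 0.3533; Unit 4A 0.1177.
Raw shares: Unit 1A 75,772.40; Unit 1B 37,961.64; Unit 5B 75,965.24; Unit 4A 25,300.72.
After rounding ($10): Unit 1A $75,770; Unit 1B $37,960; Unit 5B $75,970; Unit 4A $25,300. Sum = $215,000.
Rounded total matches; no reconciliation needed.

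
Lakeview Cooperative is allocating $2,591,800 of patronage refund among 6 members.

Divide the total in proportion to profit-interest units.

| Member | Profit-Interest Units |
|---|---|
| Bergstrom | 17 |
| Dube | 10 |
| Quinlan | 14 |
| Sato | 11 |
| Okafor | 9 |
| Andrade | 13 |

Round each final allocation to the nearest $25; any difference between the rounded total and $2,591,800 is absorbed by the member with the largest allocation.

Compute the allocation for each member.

Profit-interest units total: 74.
Unrounded shares: Bergstrom 17/74 × $2,591,800 = 595,413.51; Dube 10/74 × $2,591,800 = 350,243.24; Quinlan 14/74 × $2,591,800 = 490,340.54; Sato 11/74 × $2,591,800 = 385,267.57; Okafor 9/74 × $2,591,800 = 315,218.92; Andrade 13/74 × $2,591,800 = 455,316.22.
After rounding ($25): Bergstrom $595,425; Dube $350,250; Quinlan $490,350; Sato $385,275; Okafor $315,225; Andrade $455,325. Sum = $2,591,850.
Difference $2,591,800 − $2,591,850 = −$50 applied to largest allocation (Bergstrom): Bergstrom becomes $595,375.

Bergstrom: $595,375 · Dube: $350,250 · Quinlan: $490,350 · Sato: $385,275 · Okafor: $315,225 · Andrade: $455,325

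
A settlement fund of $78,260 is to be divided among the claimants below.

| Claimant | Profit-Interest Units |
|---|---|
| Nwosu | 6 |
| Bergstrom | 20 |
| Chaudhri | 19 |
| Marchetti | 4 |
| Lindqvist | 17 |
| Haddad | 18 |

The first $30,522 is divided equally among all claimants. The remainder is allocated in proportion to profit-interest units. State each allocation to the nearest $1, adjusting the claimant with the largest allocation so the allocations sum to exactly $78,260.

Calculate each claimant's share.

$30,522 shared equally gives $5,087 per claimant.
Remainder $47,738 by profit-interest units (total 84): Nwosu 3,409.86 → $3,410; Bergstrom 11,366.19 → $11,366; Chaudhri 10,797.88 → $10,798; Marchetti 2,273.24 → $2,273; Lindqvist 9,661.26 → $9,661; Haddad 10,229.57 → $10,230.
Totals: Nwosu $5,087 + $3,410 = $8,497; Bergstrom $5,087 + $11,366 = $16,453; Chaudhri $5,087 + $10,798 = $15,885; Marchetti $5,087 + $2,273 = $7,360; Lindqvist $5,087 + $9,661 = $14,748; Haddad $5,087 + $10,230 = $15,317.

Nwosu: $8,497; Bergstrom: $16,453; Chaudhri: $15,885; Marchetti: $7,360; Lindqvist: $14,748; Haddad: $15,317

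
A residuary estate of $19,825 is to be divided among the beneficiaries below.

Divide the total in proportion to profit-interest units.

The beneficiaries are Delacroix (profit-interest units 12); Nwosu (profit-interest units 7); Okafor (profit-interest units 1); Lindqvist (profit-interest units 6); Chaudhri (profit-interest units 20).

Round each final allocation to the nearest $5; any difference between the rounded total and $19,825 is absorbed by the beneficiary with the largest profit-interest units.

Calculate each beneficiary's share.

Delacroix: $5,170 · Nwosu: $3,015 · Okafor: $430 · Lindqvist: $2,585 · Chaudhri: $8,625

Total profit-interest units = 46.
Raw shares: Delacroix 12/46 × $19,825 = 5,171.74; Nwosu 7/46 × $19,825 = 3,016.85; Okafor 1/46 × $19,825 = 430.98; Lindqvist 6/46 × $19,825 = 2,585.87; Chaudhri 20/46 × $19,825 = 8,619.57.
After rounding ($5): Delacroix $5,170; Nwosu $3,015; Okafor $430; Lindqvist $2,585; Chaudhri $8,620. Sum = $19,820.
Difference $19,825 − $19,820 = +$5 applied to largest profit-interest units (Chaudhri): Chaudhri becomes $8,625.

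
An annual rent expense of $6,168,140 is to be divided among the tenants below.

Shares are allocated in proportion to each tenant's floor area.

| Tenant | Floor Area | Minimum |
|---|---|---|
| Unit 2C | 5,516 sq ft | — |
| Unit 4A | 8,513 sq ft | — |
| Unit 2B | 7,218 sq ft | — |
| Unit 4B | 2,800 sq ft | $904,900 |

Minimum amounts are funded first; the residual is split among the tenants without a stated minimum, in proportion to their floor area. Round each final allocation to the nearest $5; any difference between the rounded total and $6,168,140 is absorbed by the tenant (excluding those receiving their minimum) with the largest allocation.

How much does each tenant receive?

Unit 2C: $1,366,405 · Unit 4A: $2,108,815 · Unit 2B: $1,788,020 · Unit 4B: $904,900

Minimums first: Unit 4B $904,900. Residual $5,263,240.
Residual split over remaining floor area 21,247: Unit 2C 1,366,406.17 → $1,366,405; Unit 4A 2,108,813.58 → $2,108,815; Unit 2B 1,788,020.25 → $1,788,020.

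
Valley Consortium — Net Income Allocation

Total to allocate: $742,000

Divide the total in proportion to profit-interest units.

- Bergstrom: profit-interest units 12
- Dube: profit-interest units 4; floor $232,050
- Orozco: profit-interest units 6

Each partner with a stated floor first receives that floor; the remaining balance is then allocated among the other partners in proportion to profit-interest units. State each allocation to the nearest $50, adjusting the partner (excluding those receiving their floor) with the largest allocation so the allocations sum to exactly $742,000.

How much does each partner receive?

Fund the minimums — Dube $232,050. Balance $509,950.
Balance split over remaining profit-interest units 18: Bergstrom 339,966.67 → $339,950; Orozco 169,983.33 → $170,000.

Bergstrom: $339,950 · Dube: $232,050 · Orozco: $170,000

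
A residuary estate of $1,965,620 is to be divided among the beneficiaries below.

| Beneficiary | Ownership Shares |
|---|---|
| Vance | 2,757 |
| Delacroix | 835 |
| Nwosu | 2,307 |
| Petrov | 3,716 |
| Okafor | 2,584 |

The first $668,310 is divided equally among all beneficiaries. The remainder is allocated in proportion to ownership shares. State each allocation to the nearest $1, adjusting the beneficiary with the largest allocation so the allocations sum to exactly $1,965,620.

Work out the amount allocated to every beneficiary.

First tranche $668,310 split equally: $133,662 each.
Remainder $1,297,310 by ownership shares (total 12,199): Vance 293,194.82 → $293,195; Delacroix 88,798.58 → $88,799; Nwosu 245,339.30 → $245,339; Petrov 395,180.26 → $395,180; Okafor 274,797.04 → $274,797.
Totals: Vance $133,662 + $293,195 = $426,857; Delacroix $133,662 + $88,799 = $222,461; Nwosu $133,662 + $245,339 = $379,001; Petrov $133,662 + $395,180 = $528,842; Okafor $133,662 + $274,797 = $408,459.

Vance: $426,857 | Delacroix: $222,461 | Nwosu: $379,001 | Petrov: $528,842 | Okafor: $408,459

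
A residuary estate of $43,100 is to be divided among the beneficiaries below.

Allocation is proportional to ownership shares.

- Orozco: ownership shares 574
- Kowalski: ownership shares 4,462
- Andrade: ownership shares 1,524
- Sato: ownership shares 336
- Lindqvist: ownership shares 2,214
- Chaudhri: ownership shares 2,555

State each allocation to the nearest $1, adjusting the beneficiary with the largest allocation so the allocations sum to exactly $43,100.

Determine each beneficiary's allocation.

Total ownership shares = 11,665.
Proportional shares: Orozco 574/11,665 × $43,100 = 2,120.82; Kowalski 4,462/11,665 × $43,100 = 16,486.26; Andrade 1,524/11,665 × $43,100 = 5,630.90; Sato 336/11,665 × $43,100 = 1,241.46; Lindqvist 2,214/11,665 × $43,100 = 8,180.32; Chaudhri 2,555/11,665 × $43,100 = 9,440.25.
Rounded to nearest $1: Orozco $2,121; Kowalski $16,486; Andrade $5,631; Sato $1,241; Lindqvist $8,180; Chaudhri $9,440. Sum = $43,099.
Difference $43,100 − $43,099 = +$1 applied to largest allocation (Kowalski): Kowalski becomes $16,487.

Orozco: $2,121 · Kowalski: $16,487 · Andrade: $5,631 · Sato: $1,241 · Lindqvist: $8,180 · Chaudhri: $9,440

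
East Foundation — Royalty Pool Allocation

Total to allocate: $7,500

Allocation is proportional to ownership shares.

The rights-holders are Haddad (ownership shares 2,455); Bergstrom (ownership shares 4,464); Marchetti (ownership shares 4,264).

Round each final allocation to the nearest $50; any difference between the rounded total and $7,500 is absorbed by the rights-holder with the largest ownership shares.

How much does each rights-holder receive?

Combined ownership shares = 2,455 + 4,464 + 4,264 = 11,183.
Raw shares: Haddad 1,646.47; Bergstrom 2,993.83; Marchetti 2,859.70.
Rounded to nearest $50: Haddad $1,650; Bergstrom $3,000; Marchetti $2,850. Sum = $7,500.
Sum already equals the total — no adjustment.

Haddad: $1,650 | Bergstrom: $3,000 | Marchetti: $2,850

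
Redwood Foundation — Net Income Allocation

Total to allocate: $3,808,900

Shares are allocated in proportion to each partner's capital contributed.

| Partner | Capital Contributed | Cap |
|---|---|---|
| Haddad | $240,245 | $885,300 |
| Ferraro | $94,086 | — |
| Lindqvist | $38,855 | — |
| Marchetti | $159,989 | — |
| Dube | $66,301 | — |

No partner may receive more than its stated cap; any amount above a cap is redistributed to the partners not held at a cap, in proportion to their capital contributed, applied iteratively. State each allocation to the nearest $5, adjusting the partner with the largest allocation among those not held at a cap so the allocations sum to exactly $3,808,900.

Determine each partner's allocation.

Combined capital contributed = 599,476.
Pro-rata shares before constraints: Haddad 1,526,448.40; Ferraro 597,795.68; Lindqvist 246,873.62; Marchetti 1,016,524.60; Dube 421,257.70.
Held at cap: Haddad ($885,300); residual $2,923,600 reallocated over remaining capital contributed 359,231.
Remaining shares: Ferraro 765,718.52 → $765,720; Lindqvist 316,221.26 → $316,220; Marchetti 1,302,069.81 → $1,302,070; Dube 539,590.41 → $539,590.

Haddad: $885,300 | Ferraro: $765,720 | Lindqvist: $316,220 | Marchetti: $1,302,070 | Dube: $539,590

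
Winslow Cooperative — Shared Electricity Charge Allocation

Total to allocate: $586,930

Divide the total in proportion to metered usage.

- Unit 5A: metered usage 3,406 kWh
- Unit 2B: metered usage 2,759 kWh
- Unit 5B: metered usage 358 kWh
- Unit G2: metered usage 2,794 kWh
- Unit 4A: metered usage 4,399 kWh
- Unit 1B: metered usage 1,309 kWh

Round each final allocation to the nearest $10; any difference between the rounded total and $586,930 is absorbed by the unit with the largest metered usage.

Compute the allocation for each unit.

Sum of metered usage: 3,406 + 2,759 + 358 + 2,794 + 4,399 + 1,309 = 15,025.
Proportional shares: Unit 5A 133,050.49; Unit 2B 107,776.36; Unit 5B 13,984.75; Unit G2 109,143.59; Unit 4A 171,840.60; Unit 1B 51,134.20.
After rounding ($10): Unit 5A $133,050; Unit 2B $107,780; Unit 5B $13,980; Unit G2 $109,140; Unit 4A $171,840; Unit 1B $51,130. Sum = $586,920.
Difference $586,930 − $586,920 = +$10 applied to largest metered usage (Unit 4A): Unit 4A becomes $171,850.

Unit 5A: $133,050 · Unit 2B: $107,780 · Unit 5B: $13,980 · Unit G2: $109,140 · Unit 4A: $171,850 · Unit 1B: $51,130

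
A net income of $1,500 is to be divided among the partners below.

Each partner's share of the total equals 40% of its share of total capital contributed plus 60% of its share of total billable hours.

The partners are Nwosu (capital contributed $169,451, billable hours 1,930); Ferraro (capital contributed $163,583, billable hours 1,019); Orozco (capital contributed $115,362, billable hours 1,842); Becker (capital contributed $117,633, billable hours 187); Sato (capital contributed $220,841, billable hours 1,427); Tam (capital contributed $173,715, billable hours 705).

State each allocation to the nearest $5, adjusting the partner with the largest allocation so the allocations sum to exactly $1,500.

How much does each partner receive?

Totals — capital contributed 960,585, billable hours 7,110.
Blended shares (40% capital contributed + 60% billable hours): Nwosu 0.2334; Ferraro 0.1541; Orozco 0.2035; Becker 0.0648; Sato 0.2124; Tam 0.1318.
Proportional shares: Nwosu 350.15; Ferraro 231.16; Orozco 305.22; Becker 97.15; Sato 318.57; Tam 197.75.
After rounding ($5): Nwosu $350; Ferraro $230; Orozco $305; Becker $95; Sato $320; Tam $200. Sum = $1,500.
No rounding difference to absorb.

Nwosu: $350 · Ferraro: $230 · Orozco: $305 · Becker: $95 · Sato: $320 · Tam: $200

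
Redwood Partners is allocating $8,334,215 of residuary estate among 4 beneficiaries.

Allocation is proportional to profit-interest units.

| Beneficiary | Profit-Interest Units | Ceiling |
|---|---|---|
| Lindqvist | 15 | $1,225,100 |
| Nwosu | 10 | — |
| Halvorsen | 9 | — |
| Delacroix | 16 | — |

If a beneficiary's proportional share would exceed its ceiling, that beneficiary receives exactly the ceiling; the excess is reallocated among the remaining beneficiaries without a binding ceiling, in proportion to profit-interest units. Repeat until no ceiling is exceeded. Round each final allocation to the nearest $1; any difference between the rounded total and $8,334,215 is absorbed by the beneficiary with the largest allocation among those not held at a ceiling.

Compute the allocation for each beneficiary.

Profit-interest units total: 50.
Proportional shares (ignoring caps): Lindqvist 2,500,264.50; Nwosu 1,666,843.00; Halvorsen 1,500,158.70; Delacroix 2,666,948.80.
Held at cap: Lindqvist ($1,225,100); residual $7,109,115 reallocated over remaining profit-interest units 35.
Redistributed shares: Nwosu 2,031,175.71 → $2,031,176; Halvorsen 1,828,058.14 → $1,828,058; Delacroix 3,249,881.14 → $3,249,881.

Lindqvist: $1,225,100 | Nwosu: $2,031,176 | Halvorsen: $1,828,058 | Delacroix: $3,249,881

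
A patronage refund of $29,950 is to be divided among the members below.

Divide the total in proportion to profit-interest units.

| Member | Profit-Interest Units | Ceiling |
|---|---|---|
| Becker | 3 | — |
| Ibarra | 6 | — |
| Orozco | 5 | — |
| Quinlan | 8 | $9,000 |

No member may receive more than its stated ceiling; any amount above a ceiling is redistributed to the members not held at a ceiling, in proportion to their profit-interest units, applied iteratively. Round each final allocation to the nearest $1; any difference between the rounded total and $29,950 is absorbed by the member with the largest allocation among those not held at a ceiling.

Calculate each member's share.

Sum of profit-interest units: 22.
Pro-rata shares before constraints: Becker 4,084.09; Ibarra 8,168.18; Orozco 6,806.82; Quinlan 10,890.91.
Cap binds for Quinlan ($9,000); residual $20,950 reallocated over remaining profit-interest units 14.
Redistributed shares: Becker 4,489.29 → $4,489; Ibarra 8,978.57 → $8,979; Orozco 7,482.14 → $7,482.

Becker: $4,489; Ibarra: $8,979; Orozco: $7,482; Quinlan: $9,000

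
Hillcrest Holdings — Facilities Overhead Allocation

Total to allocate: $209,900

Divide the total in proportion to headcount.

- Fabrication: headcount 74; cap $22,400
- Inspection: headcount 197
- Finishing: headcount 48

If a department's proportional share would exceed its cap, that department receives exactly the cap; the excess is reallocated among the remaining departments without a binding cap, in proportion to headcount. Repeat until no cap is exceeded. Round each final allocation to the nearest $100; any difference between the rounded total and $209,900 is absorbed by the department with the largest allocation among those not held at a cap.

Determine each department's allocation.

Fabrication: $22,400 | Inspection: $150,800 | Finishing: $36,700

Combined headcount = 319.
Proportional shares (ignoring caps): Fabrication 48,691.54; Inspection 129,624.76; Finishing 31,583.70.
Capped: Fabrication ($22,400); balance $187,500 reallocated over remaining headcount 245.
Remaining shares: Inspection 150,765.31 → $150,800; Finishing 36,734.69 → $36,700.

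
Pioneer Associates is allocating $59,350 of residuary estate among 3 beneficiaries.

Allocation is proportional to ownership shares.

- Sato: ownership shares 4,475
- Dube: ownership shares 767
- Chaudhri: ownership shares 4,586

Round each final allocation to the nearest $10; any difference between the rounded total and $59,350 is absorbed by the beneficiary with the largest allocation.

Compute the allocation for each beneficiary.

Combined ownership shares = 9,828.
Raw shares: Sato 4,475/9,828 × $59,350 = 27,023.94; Dube 767/9,828 × $59,350 = 4,631.81; Chaudhri 4,586/9,828 × $59,350 = 27,694.25.
After rounding ($10): Sato $27,020; Dube $4,630; Chaudhri $27,690. Sum = $59,340.
Difference $59,350 − $59,340 = +$10 applied to largest allocation (Chaudhri): Chaudhri becomes $27,700.

Sato: $27,020; Dube: $4,630; Chaudhri: $27,700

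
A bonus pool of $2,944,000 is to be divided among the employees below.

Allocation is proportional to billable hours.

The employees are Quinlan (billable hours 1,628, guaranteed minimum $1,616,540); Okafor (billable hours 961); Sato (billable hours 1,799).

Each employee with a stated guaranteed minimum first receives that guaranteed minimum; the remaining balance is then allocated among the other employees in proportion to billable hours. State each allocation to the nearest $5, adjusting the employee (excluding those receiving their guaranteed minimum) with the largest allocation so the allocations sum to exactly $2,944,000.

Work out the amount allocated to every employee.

Quinlan: $1,616,540; Okafor: $462,205; Sato: $865,255

Guaranteed amounts: Quinlan $1,616,540. Balance $1,327,460.
Balance split over remaining billable hours 2,760: Okafor 462,206.18 → $462,205; Sato 865,253.82 → $865,255.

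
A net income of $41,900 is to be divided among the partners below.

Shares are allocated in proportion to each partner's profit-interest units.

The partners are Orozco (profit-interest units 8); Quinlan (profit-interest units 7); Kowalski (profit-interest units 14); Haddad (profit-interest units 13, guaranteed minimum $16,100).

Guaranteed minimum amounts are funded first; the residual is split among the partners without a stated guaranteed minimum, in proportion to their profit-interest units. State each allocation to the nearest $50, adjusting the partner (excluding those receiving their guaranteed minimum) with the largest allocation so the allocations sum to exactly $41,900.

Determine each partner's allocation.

Orozco: $7,100; Quinlan: $6,250; Kowalski: $12,450; Haddad: $16,100

Guaranteed amounts: Haddad $16,100. Remaining pool $25,800.
Remaining pool split over remaining profit-interest units 29: Orozco 7,117.24 → $7,100; Quinlan 6,227.59 → $6,250; Kowalski 12,455.17 → $12,450.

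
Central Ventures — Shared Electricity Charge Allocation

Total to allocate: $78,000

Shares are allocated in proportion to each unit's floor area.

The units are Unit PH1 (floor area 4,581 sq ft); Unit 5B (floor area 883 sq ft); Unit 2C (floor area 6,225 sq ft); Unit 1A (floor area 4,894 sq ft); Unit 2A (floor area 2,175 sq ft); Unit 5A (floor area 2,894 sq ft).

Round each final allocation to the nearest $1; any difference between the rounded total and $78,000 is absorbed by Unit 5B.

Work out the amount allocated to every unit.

Unit PH1: $16,503 · Unit 5B: $3,182 · Unit 2C: $22,425 · Unit 1A: $17,630 · Unit 2A: $7,835 · Unit 5A: $10,425

Floor area total: 21,652.
Pro-rata amounts: Unit PH1 4,581/21,652 × $78,000 = 16,502.77; Unit 5B 883/21,652 × $78,000 = 3,180.95; Unit 2C 6,225/21,652 × $78,000 = 22,425.18; Unit 1A 4,894/21,652 × $78,000 = 17,630.33; Unit 2A 2,175/21,652 × $78,000 = 7,835.30; Unit 5A 2,894/21,652 × $78,000 = 10,425.46.
At nearest $1: Unit PH1 $16,503; Unit 5B $3,181; Unit 2C $22,425; Unit 1A $17,630; Unit 2A $7,835; Unit 5A $10,425. Sum = $77,999.
Difference $78,000 − $77,999 = +$1 applied to Unit 5B: Unit 5B becomes $3,182.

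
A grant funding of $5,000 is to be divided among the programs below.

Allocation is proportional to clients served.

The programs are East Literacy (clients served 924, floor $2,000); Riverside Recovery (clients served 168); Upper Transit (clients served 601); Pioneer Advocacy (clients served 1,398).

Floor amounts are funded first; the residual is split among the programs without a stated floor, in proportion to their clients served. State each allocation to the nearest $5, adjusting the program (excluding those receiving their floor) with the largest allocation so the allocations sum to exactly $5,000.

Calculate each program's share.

Minimums first: East Literacy $2,000. Balance $3,000.
Balance split over remaining clients served 2,167: Riverside Recovery 232.58 → $235; Upper Transit 832.03 → $830; Pioneer Advocacy 1,935.39 → $1,935.

East Literacy: $2,000; Riverside Recovery: $235; Upper Transit: $830; Pioneer Advocacy: $1,935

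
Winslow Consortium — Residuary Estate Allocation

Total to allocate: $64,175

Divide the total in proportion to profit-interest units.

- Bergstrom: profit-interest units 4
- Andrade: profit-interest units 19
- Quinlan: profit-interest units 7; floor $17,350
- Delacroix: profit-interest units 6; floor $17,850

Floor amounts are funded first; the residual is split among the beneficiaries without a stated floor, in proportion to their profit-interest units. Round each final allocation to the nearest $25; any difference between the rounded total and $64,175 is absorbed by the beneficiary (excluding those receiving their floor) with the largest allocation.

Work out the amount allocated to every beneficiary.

Bergstrom: $5,050 · Andrade: $23,925 · Quinlan: $17,350 · Delacroix: $17,850

Minimums first: Quinlan $17,350; Delacroix $17,850. Balance $28,975.
Balance split over remaining profit-interest units 23: Bergstrom 5,039.13 → $5,050; Andrade 23,935.87 → $23,925.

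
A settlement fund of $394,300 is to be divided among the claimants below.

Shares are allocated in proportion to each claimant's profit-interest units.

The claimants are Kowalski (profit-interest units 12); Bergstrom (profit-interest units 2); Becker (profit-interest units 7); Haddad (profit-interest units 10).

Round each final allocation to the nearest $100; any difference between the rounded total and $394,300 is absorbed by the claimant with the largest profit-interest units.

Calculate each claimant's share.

Kowalski: $152,700; Bergstrom: $25,400; Becker: $89,000; Haddad: $127,200

Sum of profit-interest units: 31.
Raw shares: Kowalski 12/31 × $394,300 = 152,632.26; Bergstrom 2/31 × $394,300 = 25,438.71; Becker 7/31 × $394,300 = 89,035.48; Haddad 10/31 × $394,300 = 127,193.55.
After rounding ($100): Kowalski $152,600; Bergstrom $25,400; Becker $89,000; Haddad $127,200. Sum = $394,200.
Difference $394,300 − $394,200 = +$100 applied to largest profit-interest units (Kowalski): Kowalski becomes $152,700.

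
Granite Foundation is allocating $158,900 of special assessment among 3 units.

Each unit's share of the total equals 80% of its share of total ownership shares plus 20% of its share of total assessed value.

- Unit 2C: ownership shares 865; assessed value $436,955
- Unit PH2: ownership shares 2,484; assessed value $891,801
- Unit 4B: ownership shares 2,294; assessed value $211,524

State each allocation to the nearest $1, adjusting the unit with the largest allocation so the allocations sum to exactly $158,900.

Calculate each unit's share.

Unit 2C: $28,501; Unit PH2: $74,358; Unit 4B: $56,041

Totals — ownership shares 5,643, assessed value 1,540,280.
Combined weights (80% ownership shares + 20% assessed value): Unit 2C 0.1794; Unit PH2 0.4680; Unit 4B 0.3527.
Raw shares: Unit 2C 28,501.40; Unit PH2 74,357.31; Unit 4B 56,041.29.
After rounding ($1): Unit 2C $28,501; Unit PH2 $74,357; Unit 4B $56,041. Sum = $158,899.
Difference $158,900 − $158,899 = +$1 applied to largest allocation (Unit PH2): Unit PH2 becomes $74,358.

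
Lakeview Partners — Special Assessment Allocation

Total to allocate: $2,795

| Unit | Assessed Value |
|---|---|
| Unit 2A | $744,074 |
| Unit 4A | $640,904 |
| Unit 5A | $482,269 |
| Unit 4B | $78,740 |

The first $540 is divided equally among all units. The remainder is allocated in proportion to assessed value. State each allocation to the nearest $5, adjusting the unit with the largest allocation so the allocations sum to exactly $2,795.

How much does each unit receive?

Unit 2A: $995; Unit 4A: $880; Unit 5A: $695; Unit 4B: $225

First tranche $540 split equally: $135 each.
Remainder $2,255 by assessed value (total 1,945,987): Unit 2A 862.23 → $860; Unit 4A 742.68 → $745; Unit 5A 558.85 → $560; Unit 4B 91.24 → $90.
Totals: Unit 2A $135 + $860 = $995; Unit 4A $135 + $745 = $880; Unit 5A $135 + $560 = $695; Unit 4B $135 + $90 = $225.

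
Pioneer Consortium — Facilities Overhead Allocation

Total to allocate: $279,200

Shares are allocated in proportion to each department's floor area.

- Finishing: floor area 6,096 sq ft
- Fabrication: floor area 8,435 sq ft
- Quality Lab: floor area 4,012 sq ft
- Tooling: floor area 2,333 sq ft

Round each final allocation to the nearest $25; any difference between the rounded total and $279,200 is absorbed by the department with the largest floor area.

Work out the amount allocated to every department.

Finishing: $81,525; Fabrication: $112,825; Quality Lab: $53,650; Tooling: $31,200

Floor area total: 20,876.
Proportional shares: Finishing 6,096/20,876 × $279,200 = 81,529.18; Fabrication 8,435/20,876 × $279,200 = 112,811.46; Quality Lab 4,012/20,876 × $279,200 = 53,657.33; Tooling 2,333/20,876 × $279,200 = 31,202.03.
Rounded to nearest $25: Finishing $81,525; Fabrication $112,800; Quality Lab $53,650; Tooling $31,200. Sum = $279,175.
Difference $279,200 − $279,175 = +$25 applied to largest floor area (Fabrication): Fabrication becomes $112,825.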